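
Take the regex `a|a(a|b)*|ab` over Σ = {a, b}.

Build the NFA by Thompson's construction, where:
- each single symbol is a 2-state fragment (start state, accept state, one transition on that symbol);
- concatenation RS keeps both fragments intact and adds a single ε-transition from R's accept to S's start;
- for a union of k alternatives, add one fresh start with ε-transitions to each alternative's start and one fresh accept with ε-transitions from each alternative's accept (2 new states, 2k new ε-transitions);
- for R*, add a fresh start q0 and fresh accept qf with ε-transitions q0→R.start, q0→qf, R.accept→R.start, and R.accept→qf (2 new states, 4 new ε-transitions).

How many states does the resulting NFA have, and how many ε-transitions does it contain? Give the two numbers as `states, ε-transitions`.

18, 16

By structural recursion:
Each of the 6 symbol leaves contributes 2 states and 0 ε-transitions.
  a|b — 6 states, 4 ε-transitions
  (a|b)* — 8 states, 8 ε-transitions
  a(a|b)* — 10 states, 9 ε-transitions
  ab — 4 states, 1 ε-transition
  a|a(a|b)*|ab — 18 states, 16 ε-transitions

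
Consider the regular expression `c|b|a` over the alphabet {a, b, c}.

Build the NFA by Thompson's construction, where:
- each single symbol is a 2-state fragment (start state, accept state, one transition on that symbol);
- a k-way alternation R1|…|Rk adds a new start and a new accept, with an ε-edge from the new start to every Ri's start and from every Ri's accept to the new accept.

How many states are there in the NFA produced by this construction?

8

Recursing over subexpressions:
Each of the 3 symbol leaves contributes a 2-state fragment.
  c|b|a : 8 states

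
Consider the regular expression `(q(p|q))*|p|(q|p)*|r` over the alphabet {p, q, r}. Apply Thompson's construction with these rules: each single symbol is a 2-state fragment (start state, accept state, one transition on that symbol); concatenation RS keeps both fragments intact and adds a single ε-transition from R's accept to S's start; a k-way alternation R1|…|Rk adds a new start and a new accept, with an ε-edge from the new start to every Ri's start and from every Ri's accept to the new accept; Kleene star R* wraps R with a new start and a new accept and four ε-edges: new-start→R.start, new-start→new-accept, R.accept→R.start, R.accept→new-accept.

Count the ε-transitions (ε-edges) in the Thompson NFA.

Bottom-up over the parse tree:
Each of the 7 symbol leaves contributes 0 ε-transitions.
  p|q : 4 ε-transitions
  q(p|q) : 5 ε-transitions
  (q(p|q))* : 9 ε-transitions
  q|p : 4 ε-transitions
  (q|p)* : 8 ε-transitions
  (q(p|q))*|p|(q|p)*|r : 25 ε-transitions

25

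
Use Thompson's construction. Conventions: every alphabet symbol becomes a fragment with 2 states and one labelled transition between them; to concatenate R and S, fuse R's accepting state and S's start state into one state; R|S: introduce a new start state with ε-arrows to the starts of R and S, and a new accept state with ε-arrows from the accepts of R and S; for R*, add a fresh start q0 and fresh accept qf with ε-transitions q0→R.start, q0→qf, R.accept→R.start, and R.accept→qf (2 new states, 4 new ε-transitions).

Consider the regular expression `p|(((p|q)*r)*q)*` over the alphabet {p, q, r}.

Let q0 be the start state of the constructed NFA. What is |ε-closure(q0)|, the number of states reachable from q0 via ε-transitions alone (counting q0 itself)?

Let C(F) = |ε-closure(F.start)| within fragment F, and note whether F accepts ε. Symbol fragments have C = 1 and do not accept ε. Then:
  p|q → |ε-closure| = 1 + 1 + 1 = 3 (the new accept is not ε-reachable since no branch accepts ε)
  (p|q)* → |ε-closure| = 1 (new start) + 3 (body) + 1 (new accept) = 5
  (p|q)*r → |ε-closure| = 5 + (1−1) = 5 (closure spills across the concat boundary because the left factor accepts ε)
  ((p|q)*r)* → the star's fresh start ε-reaches both the body's start and the fresh accept: |ε-closure| = 2 + 5 = 7
  ((p|q)*r)*q → the left operand accepts ε, so the closure extends into the next operand (the shared merged state is already counted); |ε-closure| = 7 + (1−1) = 7
  (((p|q)*r)*q)* → the star's fresh start ε-reaches both the body's start and the fresh accept: |ε-closure| = 2 + 7 = 9
  p|(((p|q)*r)*q)* → new start ε-reaches every alternative's start; at least one alternative accepts ε, so the union's new accept is reached too: |ε-closure| = 1 + 1 + 9 + 1 = 12

12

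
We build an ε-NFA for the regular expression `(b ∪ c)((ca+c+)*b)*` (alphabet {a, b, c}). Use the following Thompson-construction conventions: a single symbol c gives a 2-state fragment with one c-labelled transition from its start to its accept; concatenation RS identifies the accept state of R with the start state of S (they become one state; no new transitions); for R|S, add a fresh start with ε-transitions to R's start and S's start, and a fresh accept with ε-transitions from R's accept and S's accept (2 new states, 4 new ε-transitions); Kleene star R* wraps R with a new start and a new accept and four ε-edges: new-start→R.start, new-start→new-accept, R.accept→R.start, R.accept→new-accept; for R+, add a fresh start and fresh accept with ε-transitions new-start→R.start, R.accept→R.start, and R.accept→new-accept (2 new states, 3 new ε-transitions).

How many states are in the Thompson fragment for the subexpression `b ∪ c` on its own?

Fragment for `b ∪ c`:
Each of the 2 symbol leaves contributes a 2-state fragment.
  b ∪ c = 6 states

6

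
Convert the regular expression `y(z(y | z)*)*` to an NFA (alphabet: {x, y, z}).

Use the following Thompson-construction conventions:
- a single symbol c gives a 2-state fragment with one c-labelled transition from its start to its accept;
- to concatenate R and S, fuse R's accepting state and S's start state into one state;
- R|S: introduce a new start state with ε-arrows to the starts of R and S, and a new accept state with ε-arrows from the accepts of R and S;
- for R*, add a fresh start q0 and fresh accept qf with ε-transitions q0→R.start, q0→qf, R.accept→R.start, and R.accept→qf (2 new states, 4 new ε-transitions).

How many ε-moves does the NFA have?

Bottom-up over the parse tree:
Each of the 4 symbol leaves contributes 0 ε-transitions.
  y | z — 4 ε-transitions
  (y | z)* — 8 ε-transitions
  z(y | z)* — 8 ε-transitions
  (z(y | z)*)* — 12 ε-transitions
  y(z(y | z)*)* — 12 ε-transitions

12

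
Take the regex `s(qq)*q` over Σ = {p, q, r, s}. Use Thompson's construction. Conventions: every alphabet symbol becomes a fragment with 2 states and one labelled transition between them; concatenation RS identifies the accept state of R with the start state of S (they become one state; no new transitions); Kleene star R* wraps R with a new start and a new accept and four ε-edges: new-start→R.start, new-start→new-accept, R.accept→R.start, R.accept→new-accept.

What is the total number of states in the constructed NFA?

7

Building bottom-up:
Each of the 4 symbol leaves contributes a 2-state fragment.
  qq : 3 states
  (qq)* : 5 states
  s(qq)*q : 7 states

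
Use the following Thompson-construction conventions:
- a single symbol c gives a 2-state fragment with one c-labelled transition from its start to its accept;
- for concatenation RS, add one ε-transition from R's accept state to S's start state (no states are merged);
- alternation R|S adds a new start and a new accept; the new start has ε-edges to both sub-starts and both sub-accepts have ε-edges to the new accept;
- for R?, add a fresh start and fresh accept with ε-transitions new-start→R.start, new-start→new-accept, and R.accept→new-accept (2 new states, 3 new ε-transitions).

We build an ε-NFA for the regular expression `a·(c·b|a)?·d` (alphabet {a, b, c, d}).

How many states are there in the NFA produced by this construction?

14

Building bottom-up:
Each of the 5 symbol leaves contributes a 2-state fragment.
  c·b — 4 states
  c·b|a — 8 states
  (c·b|a)? — 10 states
  a·(c·b|a)?·d — 14 states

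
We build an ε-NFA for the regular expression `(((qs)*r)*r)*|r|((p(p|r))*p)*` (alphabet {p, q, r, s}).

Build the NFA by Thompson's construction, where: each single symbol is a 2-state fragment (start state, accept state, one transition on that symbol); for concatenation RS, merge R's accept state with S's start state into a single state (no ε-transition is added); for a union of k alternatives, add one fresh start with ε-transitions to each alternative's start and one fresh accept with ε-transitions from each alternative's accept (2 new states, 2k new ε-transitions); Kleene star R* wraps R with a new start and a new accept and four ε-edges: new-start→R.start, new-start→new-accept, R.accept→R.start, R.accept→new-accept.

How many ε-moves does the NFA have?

Bottom-up over the parse tree:
Each of the 9 symbol leaves contributes 0 ε-transitions.
  qs — 0 ε-transitions
  (qs)* — 4 ε-transitions
  (qs)*r — 4 ε-transitions
  ((qs)*r)* — 8 ε-transitions
  ((qs)*r)*r — 8 ε-transitions
  (((qs)*r)*r)* — 12 ε-transitions
  p|r — 4 ε-transitions
  p(p|r) — 4 ε-transitions
  (p(p|r))* — 8 ε-transitions
  (p(p|r))*p — 8 ε-transitions
  ((p(p|r))*p)* — 12 ε-transitions
  (((qs)*r)*r)*|r|((p(p|r))*p)* — 30 ε-transitions

30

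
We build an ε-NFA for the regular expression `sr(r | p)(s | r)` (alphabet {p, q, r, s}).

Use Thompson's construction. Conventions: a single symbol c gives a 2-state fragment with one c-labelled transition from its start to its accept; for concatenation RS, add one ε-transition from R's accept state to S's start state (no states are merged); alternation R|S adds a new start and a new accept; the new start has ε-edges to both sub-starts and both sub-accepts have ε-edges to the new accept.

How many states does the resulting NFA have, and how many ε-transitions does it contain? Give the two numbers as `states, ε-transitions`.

16, 11

By structural recursion:
Each of the 6 symbol leaves contributes 2 states and 0 ε-transitions.
  r | p : 6 states, 4 ε-transitions
  s | r : 6 states, 4 ε-transitions
  sr(r | p)(s | r) : 16 states, 11 ε-transitions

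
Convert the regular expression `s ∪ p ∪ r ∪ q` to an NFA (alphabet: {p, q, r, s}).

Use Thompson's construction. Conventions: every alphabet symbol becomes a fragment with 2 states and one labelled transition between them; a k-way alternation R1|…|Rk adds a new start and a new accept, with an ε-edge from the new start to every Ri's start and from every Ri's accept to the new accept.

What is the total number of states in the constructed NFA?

By structural recursion:
Each of the 4 symbol leaves contributes a 2-state fragment.
  s ∪ p ∪ r ∪ q : 10 states

10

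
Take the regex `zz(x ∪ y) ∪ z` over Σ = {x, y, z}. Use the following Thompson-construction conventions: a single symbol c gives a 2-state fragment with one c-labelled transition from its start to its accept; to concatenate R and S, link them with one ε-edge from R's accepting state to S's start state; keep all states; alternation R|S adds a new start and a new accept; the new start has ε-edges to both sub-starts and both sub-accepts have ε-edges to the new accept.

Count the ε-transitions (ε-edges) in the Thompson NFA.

Per subexpression:
Each of the 5 symbol leaves contributes 0 ε-transitions.
  x ∪ y : 4 ε-transitions
  zz(x ∪ y) : 6 ε-transitions
  zz(x ∪ y) ∪ z : 10 ε-transitions

10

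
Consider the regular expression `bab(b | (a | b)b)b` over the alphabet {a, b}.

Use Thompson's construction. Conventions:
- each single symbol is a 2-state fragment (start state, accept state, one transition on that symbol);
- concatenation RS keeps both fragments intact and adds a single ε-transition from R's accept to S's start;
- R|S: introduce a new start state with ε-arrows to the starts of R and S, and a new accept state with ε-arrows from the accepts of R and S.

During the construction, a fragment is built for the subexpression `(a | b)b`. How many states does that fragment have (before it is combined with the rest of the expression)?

8

Fragment for `(a | b)b`:
Each of the 3 symbol leaves contributes a 2-state fragment.
  a | b = 6 states
  (a | b)b = 8 states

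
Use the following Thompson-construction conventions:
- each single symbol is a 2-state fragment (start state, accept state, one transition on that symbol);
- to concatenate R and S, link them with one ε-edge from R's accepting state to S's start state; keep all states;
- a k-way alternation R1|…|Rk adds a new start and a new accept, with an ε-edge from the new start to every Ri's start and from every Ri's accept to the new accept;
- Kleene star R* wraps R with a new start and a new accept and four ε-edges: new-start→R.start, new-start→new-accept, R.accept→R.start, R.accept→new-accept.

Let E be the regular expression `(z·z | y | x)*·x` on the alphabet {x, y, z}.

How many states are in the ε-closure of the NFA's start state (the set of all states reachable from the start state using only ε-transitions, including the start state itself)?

7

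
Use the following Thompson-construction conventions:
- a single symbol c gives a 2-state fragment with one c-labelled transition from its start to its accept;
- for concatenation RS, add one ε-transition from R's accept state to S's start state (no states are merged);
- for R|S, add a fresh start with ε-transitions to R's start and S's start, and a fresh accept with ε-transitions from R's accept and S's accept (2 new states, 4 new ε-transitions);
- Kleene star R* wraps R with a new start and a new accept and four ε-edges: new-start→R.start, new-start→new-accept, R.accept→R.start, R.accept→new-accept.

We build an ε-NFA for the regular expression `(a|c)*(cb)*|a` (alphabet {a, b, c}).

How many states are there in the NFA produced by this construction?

By structural recursion:
Each of the 5 symbol leaves contributes a 2-state fragment.
  a|c : 6 states
  (a|c)* : 8 states
  cb : 4 states
  (cb)* : 6 states
  (a|c)*(cb)* : 14 states
  (a|c)*(cb)*|a : 18 states

18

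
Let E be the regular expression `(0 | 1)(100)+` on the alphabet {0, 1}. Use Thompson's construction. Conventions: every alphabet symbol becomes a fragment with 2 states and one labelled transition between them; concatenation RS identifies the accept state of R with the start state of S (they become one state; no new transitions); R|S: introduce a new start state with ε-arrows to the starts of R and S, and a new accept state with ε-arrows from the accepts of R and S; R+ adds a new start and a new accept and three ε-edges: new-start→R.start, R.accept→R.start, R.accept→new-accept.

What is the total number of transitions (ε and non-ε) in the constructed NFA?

Recursing over subexpressions:
Each of the 5 symbol leaves contributes 1 transition (1 symbol, 0 ε).
  0 | 1 : 6 transitions (2 symbol, 4 ε)
  100 : 3 transitions (3 symbol, 0 ε)
  (100)+ : 6 transitions (3 symbol, 3 ε)
  (0 | 1)(100)+ : 12 transitions (5 symbol, 7 ε)

12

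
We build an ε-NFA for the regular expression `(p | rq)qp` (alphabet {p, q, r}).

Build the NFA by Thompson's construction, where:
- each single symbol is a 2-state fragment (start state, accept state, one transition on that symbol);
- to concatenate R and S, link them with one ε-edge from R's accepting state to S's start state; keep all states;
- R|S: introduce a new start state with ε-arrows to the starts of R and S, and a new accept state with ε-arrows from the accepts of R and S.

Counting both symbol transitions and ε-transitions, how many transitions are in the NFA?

Building bottom-up:
Each of the 5 symbol leaves contributes 1 transition (1 symbol, 0 ε).
  rq — 3 transitions (2 symbol, 1 ε)
  p | rq — 8 transitions (3 symbol, 5 ε)
  (p | rq)qp — 12 transitions (5 symbol, 7 ε)

12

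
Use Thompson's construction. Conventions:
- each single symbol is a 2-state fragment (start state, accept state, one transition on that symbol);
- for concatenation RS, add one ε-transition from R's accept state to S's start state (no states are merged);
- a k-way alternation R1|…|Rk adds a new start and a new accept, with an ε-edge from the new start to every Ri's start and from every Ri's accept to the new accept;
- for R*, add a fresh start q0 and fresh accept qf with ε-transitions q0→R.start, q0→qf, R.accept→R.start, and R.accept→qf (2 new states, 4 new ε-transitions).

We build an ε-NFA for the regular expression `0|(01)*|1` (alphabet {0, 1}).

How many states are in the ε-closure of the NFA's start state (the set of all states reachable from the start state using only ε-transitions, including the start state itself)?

Work bottom-up. For each fragment F, track |ε-closure(F.start)| and whether F's accept lies in that closure (i.e. whether F accepts ε). A single-symbol fragment has closure size 1 and does not accept ε.
  01 → C equals the left operand's closure size = 1 (its accept is not ε-reachable, so the closure stops there)
  (01)* → new start has ε-edges to the inner start and to the new accept, so C = 2 + 1 = 3
  0|(01)*|1 → C = 1 (new start) + (1 + 3 + 1) + 1 (new accept, since some branch ε-reaches its own accept) = 7

7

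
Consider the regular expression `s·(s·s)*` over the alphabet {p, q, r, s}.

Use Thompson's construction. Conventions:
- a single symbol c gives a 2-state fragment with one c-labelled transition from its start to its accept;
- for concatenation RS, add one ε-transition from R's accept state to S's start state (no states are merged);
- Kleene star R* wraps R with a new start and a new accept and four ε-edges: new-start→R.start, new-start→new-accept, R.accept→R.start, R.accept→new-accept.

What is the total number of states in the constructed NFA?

Recursing over subexpressions:
Each of the 3 symbol leaves contributes a 2-state fragment.
  s·s = 4 states
  (s·s)* = 6 states
  s·(s·s)* = 8 states

8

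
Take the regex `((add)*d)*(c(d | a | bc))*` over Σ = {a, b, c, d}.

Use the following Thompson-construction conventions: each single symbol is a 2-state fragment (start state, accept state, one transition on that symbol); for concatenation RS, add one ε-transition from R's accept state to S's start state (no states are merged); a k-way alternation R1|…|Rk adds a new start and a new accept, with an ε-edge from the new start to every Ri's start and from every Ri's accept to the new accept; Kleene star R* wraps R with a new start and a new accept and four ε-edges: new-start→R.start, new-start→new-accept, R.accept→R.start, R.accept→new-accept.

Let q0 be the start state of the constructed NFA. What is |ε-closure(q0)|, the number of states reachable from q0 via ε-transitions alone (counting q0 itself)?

9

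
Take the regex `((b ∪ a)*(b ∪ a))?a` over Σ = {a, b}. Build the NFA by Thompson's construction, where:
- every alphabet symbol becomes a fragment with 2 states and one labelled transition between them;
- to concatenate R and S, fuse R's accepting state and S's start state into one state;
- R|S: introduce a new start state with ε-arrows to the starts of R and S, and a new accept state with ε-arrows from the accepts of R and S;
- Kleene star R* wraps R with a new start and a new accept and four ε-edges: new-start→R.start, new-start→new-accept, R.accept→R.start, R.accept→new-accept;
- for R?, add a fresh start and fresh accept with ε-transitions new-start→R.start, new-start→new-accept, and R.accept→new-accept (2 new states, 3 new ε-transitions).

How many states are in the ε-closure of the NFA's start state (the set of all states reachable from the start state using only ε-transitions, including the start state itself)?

9

Work bottom-up. For each fragment F, track |ε-closure(F.start)| and whether F's accept lies in that closure (i.e. whether F accepts ε). A single-symbol fragment has closure size 1 and does not accept ε.
  b ∪ a — |closure| = 1 + 1 + 1 = 3 (the new accept is not ε-reachable since no branch accepts ε)
  (b ∪ a)* — the star's fresh start ε-reaches both the body's start and the fresh accept: |closure| = 2 + 3 = 5
  b ∪ a — |closure| = 1 + 1 + 1 = 3 (the new accept is not ε-reachable since no branch accepts ε)
  (b ∪ a)*(b ∪ a) — |closure| = 5 + (3−1) = 7 (closure spills across the concat boundary because the left factor accepts ε)
  ((b ∪ a)*(b ∪ a))? — |closure| = 1 (new start) + 7 (body) + 1 (new accept, via ε) = 9
  ((b ∪ a)*(b ∪ a))?a — the left operand accepts ε, so the closure extends into the next operand (the shared merged state is already counted); |closure| = 9 + (1−1) = 9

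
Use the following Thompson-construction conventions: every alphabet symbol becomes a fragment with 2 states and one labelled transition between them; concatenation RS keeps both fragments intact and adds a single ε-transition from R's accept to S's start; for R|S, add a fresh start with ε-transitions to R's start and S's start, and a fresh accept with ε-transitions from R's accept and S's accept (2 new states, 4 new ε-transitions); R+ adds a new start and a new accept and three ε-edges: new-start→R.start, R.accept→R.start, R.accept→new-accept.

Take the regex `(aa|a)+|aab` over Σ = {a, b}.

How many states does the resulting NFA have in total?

18

Per subexpression:
Each of the 6 symbol leaves contributes a 2-state fragment.
  aa = 4 states
  aa|a = 8 states
  (aa|a)+ = 10 states
  aab = 6 states
  (aa|a)+|aab = 18 states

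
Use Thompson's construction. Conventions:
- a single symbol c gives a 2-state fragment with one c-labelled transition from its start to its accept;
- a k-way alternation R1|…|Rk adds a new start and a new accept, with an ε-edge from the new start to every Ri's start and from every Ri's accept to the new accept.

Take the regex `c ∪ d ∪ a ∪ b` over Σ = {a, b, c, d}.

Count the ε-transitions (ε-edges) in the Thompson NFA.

Building bottom-up:
Each of the 4 symbol leaves contributes 0 ε-transitions.
  c ∪ d ∪ a ∪ b : 8 ε-transitions

8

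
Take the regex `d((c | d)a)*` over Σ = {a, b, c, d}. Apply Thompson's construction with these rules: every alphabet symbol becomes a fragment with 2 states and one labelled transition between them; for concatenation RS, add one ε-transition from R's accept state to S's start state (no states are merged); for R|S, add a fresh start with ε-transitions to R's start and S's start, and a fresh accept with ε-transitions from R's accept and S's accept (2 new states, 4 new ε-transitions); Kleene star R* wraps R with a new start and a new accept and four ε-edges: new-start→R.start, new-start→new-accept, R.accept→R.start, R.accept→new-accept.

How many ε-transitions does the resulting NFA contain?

10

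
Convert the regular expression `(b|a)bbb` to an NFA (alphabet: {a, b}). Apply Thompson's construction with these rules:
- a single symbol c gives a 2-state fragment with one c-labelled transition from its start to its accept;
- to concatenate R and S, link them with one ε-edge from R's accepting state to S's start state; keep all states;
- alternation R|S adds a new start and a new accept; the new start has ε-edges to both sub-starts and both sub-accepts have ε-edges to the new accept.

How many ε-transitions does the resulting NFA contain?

7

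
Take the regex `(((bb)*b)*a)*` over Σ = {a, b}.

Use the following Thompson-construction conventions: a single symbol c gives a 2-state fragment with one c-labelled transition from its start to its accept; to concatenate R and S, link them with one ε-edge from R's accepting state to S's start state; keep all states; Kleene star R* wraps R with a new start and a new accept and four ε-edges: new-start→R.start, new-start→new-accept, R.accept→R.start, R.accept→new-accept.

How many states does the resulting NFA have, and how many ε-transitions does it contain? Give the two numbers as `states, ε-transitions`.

Bottom-up over the parse tree:
Each of the 4 symbol leaves contributes 2 states and 0 ε-transitions.
  bb = 4 states, 1 ε-transition
  (bb)* = 6 states, 5 ε-transitions
  (bb)*b = 8 states, 6 ε-transitions
  ((bb)*b)* = 10 states, 10 ε-transitions
  ((bb)*b)*a = 12 states, 11 ε-transitions
  (((bb)*b)*a)* = 14 states, 15 ε-transitions

14, 15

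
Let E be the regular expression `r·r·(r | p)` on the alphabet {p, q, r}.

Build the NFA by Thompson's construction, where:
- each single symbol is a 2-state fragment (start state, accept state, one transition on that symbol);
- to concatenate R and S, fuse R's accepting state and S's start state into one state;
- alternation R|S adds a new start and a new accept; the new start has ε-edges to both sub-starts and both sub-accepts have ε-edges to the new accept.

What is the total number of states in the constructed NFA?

8

Per subexpression:
Each of the 4 symbol leaves contributes a 2-state fragment.
  r | p → 6 states
  r·r·(r | p) → 8 states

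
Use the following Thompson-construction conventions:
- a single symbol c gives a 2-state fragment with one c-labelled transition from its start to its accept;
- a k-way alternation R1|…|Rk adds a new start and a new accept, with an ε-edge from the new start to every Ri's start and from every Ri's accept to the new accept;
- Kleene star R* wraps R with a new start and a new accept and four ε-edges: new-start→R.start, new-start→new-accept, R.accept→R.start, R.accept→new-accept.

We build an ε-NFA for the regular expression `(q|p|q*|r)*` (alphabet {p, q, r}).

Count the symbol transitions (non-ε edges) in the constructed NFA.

4

Bottom-up over the parse tree:
Each of the 4 symbol leaves contributes exactly 1 symbol transition.
  q* = 1 symbol transition
  q|p|q*|r = 4 symbol transitions
  (q|p|q*|r)* = 4 symbol transitions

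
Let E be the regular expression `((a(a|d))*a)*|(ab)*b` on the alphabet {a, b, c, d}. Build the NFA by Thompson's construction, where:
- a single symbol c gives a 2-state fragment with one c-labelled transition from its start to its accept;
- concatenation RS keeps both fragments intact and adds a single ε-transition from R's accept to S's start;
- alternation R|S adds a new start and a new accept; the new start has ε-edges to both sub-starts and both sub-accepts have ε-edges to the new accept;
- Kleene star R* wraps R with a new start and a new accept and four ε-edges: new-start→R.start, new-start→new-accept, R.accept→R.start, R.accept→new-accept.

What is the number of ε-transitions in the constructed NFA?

24

Building bottom-up:
Each of the 7 symbol leaves contributes 0 ε-transitions.
  a|d = 4 ε-transitions
  a(a|d) = 5 ε-transitions
  (a(a|d))* = 9 ε-transitions
  (a(a|d))*a = 10 ε-transitions
  ((a(a|d))*a)* = 14 ε-transitions
  ab = 1 ε-transition
  (ab)* = 5 ε-transitions
  (ab)*b = 6 ε-transitions
  ((a(a|d))*a)*|(ab)*b = 24 ε-transitions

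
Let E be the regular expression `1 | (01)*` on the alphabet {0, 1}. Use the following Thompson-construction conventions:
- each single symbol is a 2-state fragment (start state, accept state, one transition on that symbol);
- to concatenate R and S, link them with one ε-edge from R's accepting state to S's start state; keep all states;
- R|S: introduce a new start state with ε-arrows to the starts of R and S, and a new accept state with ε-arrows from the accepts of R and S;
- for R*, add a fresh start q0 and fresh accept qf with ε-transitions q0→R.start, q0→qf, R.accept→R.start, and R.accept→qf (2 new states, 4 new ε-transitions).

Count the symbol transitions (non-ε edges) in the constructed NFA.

3

By structural recursion:
Each of the 3 symbol leaves contributes exactly 1 symbol transition.
  01 : 2 symbol transitions
  (01)* : 2 symbol transitions
  1 | (01)* : 3 symbol transitions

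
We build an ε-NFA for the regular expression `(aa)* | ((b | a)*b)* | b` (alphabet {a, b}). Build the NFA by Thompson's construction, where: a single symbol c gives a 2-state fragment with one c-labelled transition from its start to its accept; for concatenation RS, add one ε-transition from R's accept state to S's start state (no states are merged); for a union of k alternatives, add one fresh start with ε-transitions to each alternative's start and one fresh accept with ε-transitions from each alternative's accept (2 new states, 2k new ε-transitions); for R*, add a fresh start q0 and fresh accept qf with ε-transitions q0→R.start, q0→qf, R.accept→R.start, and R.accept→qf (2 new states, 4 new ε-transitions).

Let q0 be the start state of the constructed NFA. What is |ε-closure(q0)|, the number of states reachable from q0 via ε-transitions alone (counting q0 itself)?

Work bottom-up. For each fragment F, track |ε-closure(F.start)| and whether F's accept lies in that closure (i.e. whether F accepts ε). A single-symbol fragment has closure size 1 and does not accept ε.
  aa : same as the first factor's closure: |closure| = 1
  (aa)* : new start has ε-edges to the inner start and to the new accept, so |closure| = 2 + 1 = 3
  b | a : |closure| = 1 + 1 + 1 = 3 (the new accept is not ε-reachable since no branch accepts ε)
  (b | a)* : the star's fresh start ε-reaches both the body's start and the fresh accept: |closure| = 2 + 3 = 5
  (b | a)*b : the left operand accepts ε, so the closure extends into the next operand (via the concat ε-link); |closure| = 5 + 1 = 6
  ((b | a)*b)* : new start has ε-edges to the inner start and to the new accept, so |closure| = 2 + 6 = 8
  (aa)* | ((b | a)*b)* | b : |closure| = 1 (new start) + (3 + 8 + 1) + 1 (new accept, since some branch ε-reaches its own accept) = 14

14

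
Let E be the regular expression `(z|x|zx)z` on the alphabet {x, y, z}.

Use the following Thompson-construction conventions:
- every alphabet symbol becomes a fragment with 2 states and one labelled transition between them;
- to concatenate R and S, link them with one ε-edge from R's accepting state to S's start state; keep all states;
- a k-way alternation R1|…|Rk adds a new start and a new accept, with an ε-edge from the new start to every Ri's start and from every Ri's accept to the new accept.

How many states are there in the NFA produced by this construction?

12

By structural recursion:
Each of the 5 symbol leaves contributes a 2-state fragment.
  zx = 4 states
  z|x|zx = 10 states
  (z|x|zx)z = 12 states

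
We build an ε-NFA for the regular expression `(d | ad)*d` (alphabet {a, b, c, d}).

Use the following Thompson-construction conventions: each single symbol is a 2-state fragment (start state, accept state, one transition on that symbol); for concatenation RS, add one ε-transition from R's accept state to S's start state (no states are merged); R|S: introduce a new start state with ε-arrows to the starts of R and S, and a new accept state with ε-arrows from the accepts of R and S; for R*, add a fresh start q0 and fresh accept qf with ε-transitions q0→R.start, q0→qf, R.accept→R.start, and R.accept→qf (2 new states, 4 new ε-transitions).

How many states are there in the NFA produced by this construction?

12

By structural recursion:
Each of the 4 symbol leaves contributes a 2-state fragment.
  ad → 4 states
  d | ad → 8 states
  (d | ad)* → 10 states
  (d | ad)*d → 12 states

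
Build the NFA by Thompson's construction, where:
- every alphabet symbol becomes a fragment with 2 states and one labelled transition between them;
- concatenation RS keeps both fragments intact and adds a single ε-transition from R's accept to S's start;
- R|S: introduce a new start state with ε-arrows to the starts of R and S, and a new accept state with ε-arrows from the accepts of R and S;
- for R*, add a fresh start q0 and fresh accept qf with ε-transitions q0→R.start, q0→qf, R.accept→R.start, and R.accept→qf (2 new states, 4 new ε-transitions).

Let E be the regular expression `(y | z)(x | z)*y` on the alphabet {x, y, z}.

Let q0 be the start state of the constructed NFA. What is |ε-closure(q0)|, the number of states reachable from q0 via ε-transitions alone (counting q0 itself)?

Work bottom-up. For each fragment F, track |ε-closure(F.start)| and whether F's accept lies in that closure (i.e. whether F accepts ε). A single-symbol fragment has closure size 1 and does not accept ε.
  y | z — C = 1 + 1 + 1 = 3 (the new accept is not ε-reachable since no branch accepts ε)
  x | z — C = 1 + 1 + 1 = 3 (the new accept is not ε-reachable since no branch accepts ε)
  (x | z)* — C = 1 (new start) + 3 (body) + 1 (new accept) = 5
  (y | z)(x | z)*y — same as the first factor's closure: C = 3

3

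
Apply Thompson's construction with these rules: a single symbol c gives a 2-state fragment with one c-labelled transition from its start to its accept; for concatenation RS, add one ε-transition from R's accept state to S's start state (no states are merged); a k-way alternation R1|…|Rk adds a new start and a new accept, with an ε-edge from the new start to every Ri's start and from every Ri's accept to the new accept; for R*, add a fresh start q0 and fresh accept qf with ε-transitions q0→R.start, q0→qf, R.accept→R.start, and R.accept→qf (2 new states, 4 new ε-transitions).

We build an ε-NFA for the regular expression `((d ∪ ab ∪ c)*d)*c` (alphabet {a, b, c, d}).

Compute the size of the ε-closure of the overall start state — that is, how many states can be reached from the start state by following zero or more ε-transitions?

10

Let C(F) = |ε-closure(F.start)| within fragment F, and note whether F accepts ε. Symbol fragments have C = 1 and do not accept ε. Then:
  ab : |closure| equals the left operand's closure size = 1 (its accept is not ε-reachable, so the closure stops there)
  d ∪ ab ∪ c : new start ε-reaches every alternative's start; none of them accept ε, so the new accept is not reached: |closure| = 1 + 1 + 1 + 1 = 4
  (d ∪ ab ∪ c)* : the star's fresh start ε-reaches both the body's start and the fresh accept: |closure| = 2 + 4 = 6
  (d ∪ ab ∪ c)*d : the left operand accepts ε, so the closure extends into the next operand (via the concat ε-link); |closure| = 6 + 1 = 7
  ((d ∪ ab ∪ c)*d)* : the star's fresh start ε-reaches both the body's start and the fresh accept: |closure| = 2 + 7 = 9
  ((d ∪ ab ∪ c)*d)*c : the left operand accepts ε, so the closure extends into the next operand (via the concat ε-link); |closure| = 9 + 1 = 10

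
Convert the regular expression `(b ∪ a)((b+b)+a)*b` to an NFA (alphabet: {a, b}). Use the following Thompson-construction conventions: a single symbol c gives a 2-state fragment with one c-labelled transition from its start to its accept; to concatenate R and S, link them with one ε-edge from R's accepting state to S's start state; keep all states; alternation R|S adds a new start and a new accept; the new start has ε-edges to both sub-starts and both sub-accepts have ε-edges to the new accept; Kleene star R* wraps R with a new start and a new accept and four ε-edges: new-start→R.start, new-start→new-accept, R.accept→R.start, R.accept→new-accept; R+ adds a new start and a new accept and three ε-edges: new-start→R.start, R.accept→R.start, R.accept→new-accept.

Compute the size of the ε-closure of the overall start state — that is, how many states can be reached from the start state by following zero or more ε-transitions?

Work bottom-up. For each fragment F, track |ε-closure(F.start)| and whether F's accept lies in that closure (i.e. whether F accepts ε). A single-symbol fragment has closure size 1 and does not accept ε.
  b ∪ a — |ε-closure| = 1 + 1 + 1 = 3 (the new accept is not ε-reachable since no branch accepts ε)
  b+ — new start ε-reaches only the body's start; the new accept needs a symbol first: |ε-closure| = 1 + 1 = 2
  b+b — |ε-closure| equals the left operand's closure size = 2 (its accept is not ε-reachable, so the closure stops there)
  (b+b)+ — |ε-closure| = 1 + 2 = 3 (the body doesn't accept ε, so the new accept is not reached)
  (b+b)+a — |ε-closure| equals the left operand's closure size = 3 (its accept is not ε-reachable, so the closure stops there)
  ((b+b)+a)* — the star's fresh start ε-reaches both the body's start and the fresh accept: |ε-closure| = 2 + 3 = 5
  (b ∪ a)((b+b)+a)*b — same as the first factor's closure: |ε-closure| = 3

3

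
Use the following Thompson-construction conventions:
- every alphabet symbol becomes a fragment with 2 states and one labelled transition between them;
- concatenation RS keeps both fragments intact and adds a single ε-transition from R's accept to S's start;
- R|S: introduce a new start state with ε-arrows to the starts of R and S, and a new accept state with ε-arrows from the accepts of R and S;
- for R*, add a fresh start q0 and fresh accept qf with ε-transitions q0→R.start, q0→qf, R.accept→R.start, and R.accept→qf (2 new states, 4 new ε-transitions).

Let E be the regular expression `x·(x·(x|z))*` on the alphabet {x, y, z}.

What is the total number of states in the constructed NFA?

Building bottom-up:
Each of the 4 symbol leaves contributes a 2-state fragment.
  x|z = 6 states
  x·(x|z) = 8 states
  (x·(x|z))* = 10 states
  x·(x·(x|z))* = 12 states

12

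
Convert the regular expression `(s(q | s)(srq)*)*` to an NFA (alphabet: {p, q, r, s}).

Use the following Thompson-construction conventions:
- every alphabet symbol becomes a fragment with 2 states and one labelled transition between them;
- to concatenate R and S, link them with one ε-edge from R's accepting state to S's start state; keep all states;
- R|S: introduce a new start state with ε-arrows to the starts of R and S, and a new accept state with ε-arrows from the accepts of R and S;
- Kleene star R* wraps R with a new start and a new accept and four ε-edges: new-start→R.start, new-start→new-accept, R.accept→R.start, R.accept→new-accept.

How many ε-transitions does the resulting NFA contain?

16

By structural recursion:
Each of the 6 symbol leaves contributes 0 ε-transitions.
  q | s : 4 ε-transitions
  srq : 2 ε-transitions
  (srq)* : 6 ε-transitions
  s(q | s)(srq)* : 12 ε-transitions
  (s(q | s)(srq)*)* : 16 ε-transitions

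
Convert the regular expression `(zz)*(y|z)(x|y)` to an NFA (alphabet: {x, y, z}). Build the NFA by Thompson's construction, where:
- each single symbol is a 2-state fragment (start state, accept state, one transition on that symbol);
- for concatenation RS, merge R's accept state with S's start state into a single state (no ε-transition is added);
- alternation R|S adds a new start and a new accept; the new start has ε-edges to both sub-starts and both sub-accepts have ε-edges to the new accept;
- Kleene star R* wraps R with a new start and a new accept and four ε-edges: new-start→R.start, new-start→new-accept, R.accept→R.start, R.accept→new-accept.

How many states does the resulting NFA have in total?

15

Per subexpression:
Each of the 6 symbol leaves contributes a 2-state fragment.
  zz — 3 states
  (zz)* — 5 states
  y|z — 6 states
  x|y — 6 states
  (zz)*(y|z)(x|y) — 15 states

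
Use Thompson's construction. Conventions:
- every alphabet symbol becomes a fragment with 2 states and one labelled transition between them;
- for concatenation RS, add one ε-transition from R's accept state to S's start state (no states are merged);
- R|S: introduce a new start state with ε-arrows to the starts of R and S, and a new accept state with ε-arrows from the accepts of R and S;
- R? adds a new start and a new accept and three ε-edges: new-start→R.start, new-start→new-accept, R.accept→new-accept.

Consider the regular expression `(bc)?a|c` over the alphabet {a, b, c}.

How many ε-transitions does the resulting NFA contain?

Recursing over subexpressions:
Each of the 4 symbol leaves contributes 0 ε-transitions.
  bc = 1 ε-transition
  (bc)? = 4 ε-transitions
  (bc)?a = 5 ε-transitions
  (bc)?a|c = 9 ε-transitions

9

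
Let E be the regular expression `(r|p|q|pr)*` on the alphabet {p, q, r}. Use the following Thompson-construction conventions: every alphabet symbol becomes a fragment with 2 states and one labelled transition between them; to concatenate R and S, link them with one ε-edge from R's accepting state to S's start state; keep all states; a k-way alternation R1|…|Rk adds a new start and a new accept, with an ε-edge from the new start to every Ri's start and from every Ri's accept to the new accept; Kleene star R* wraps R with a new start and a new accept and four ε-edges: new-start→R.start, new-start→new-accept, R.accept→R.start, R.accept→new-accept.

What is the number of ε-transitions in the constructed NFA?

13

By structural recursion:
Each of the 5 symbol leaves contributes 0 ε-transitions.
  pr = 1 ε-transition
  r|p|q|pr = 9 ε-transitions
  (r|p|q|pr)* = 13 ε-transitions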